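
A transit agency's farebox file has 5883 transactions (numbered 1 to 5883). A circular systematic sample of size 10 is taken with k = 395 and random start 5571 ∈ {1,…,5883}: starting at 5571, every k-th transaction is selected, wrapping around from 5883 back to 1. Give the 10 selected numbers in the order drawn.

Selection 1: 5571
Selection 2: 5571 + 395 = 5966 → 5966 − 5883 = 83
Selection 3: 83 + 395 = 478
Selection 4: 478 + 395 = 873
Selection 5: 873 + 395 = 1268
Selection 6: 1268 + 395 = 1663
Selection 7: 1663 + 395 = 2058
Selection 8: 2058 + 395 = 2453
Selection 9: 2453 + 395 = 2848
Selection 10: 2848 + 395 = 3243

5571, 83, 478, 873, 1268, 1663, 2058, 2453, 2848, 3243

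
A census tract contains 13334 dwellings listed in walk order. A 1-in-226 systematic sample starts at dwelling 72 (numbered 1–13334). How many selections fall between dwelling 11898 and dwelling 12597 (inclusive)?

3

k = 226
First selection ≥ 11898: 72 + ⌈(11898−72)/226⌉·226 = 72 + 53×226 = 12050
Last selection ≤ 12597: 72 + ⌊(12597−72)/226⌋·226 = 72 + 55×226 = 12502
Count = 55 − 53 + 1 = 3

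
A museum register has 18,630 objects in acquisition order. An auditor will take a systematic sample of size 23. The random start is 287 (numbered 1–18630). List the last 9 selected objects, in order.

11627, 12437, 13247, 14057, 14867, 15677, 16487, 17297, 18107

k = N/n = 18630/23 = 810
15th selection = 287 + 14×810 = 11627
16th: 11627 + 810 = 12437
17th: 12437 + 810 = 13247
18th: 13247 + 810 = 14057
19th: 14057 + 810 = 14867
20th: 14867 + 810 = 15677
21st: 15677 + 810 = 16487
22nd: 16487 + 810 = 17297
23rd: 17297 + 810 = 18107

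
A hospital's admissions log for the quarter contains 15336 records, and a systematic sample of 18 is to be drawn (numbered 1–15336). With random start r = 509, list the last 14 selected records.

k = N/n = 15336/18 = 852
5th selection = 509 + 4×852 = 3917
6th: 3917 + 852 = 4769
7th: 4769 + 852 = 5621
8th: 5621 + 852 = 6473
9th: 6473 + 852 = 7325
10th: 7325 + 852 = 8177
11th: 8177 + 852 = 9029
12th: 9029 + 852 = 9881
13th: 9881 + 852 = 10733
14th: 10733 + 852 = 11585
15th: 11585 + 852 = 12437
16th: 12437 + 852 = 13289
17th: 13289 + 852 = 14141
18th: 14141 + 852 = 14993

3917, 4769, 5621, 6473, 7325, 8177, 9029, 9881, 10733, 11585, 12437, 13289, 14141, 14993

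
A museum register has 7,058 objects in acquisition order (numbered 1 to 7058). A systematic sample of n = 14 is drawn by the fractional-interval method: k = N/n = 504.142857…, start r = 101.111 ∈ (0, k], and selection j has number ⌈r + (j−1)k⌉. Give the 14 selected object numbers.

102, 606, 1110, 1614, 2118, 2622, 3126, 3631, 4135, 4639, 5143, 5647, 6151, 6655

j=1: r + 0k = 101.111 → ⌈·⌉ = 102
j=2: r + 1k = 605.253857… → ⌈·⌉ = 606
j=3: r + 2k = 1109.396714… → ⌈·⌉ = 1110
j=4: r + 3k = 1613.539571… → ⌈·⌉ = 1614
j=5: r + 4k = 2117.682428… → ⌈·⌉ = 2118
j=6: r + 5k = 2621.825285… → ⌈·⌉ = 2622
j=7: r + 6k = 3125.968142… → ⌈·⌉ = 3126
j=8: r + 7k = 3630.111 → ⌈·⌉ = 3631
j=9: r + 8k = 4134.253857… → ⌈·⌉ = 4135
j=10: r + 9k = 4638.396714… → ⌈·⌉ = 4639
j=11: r + 10k = 5142.539571… → ⌈·⌉ = 5143
j=12: r + 11k = 5646.682428… → ⌈·⌉ = 5647
j=13: r + 12k = 6150.825285… → ⌈·⌉ = 6151
j=14: r + 13k = 6654.968142… → ⌈·⌉ = 6655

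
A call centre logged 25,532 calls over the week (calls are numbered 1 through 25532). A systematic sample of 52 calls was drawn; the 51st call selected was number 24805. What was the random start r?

255

k = 25532/52 = 491
r = 24805 − (51−1)×491 = 24805 − 24550 = 255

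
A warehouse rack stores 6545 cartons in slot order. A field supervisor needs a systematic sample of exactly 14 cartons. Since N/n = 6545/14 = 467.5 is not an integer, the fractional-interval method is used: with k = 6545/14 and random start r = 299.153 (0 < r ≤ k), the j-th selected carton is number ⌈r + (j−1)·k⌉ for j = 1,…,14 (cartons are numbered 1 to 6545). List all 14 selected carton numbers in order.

300, 767, 1235, 1702, 2170, 2637, 3105, 3572, 4040, 4507, 4975, 5442, 5910, 6377

j=1: r + 0k = 299.153 → ⌈·⌉ = 300
j=2: r + 1k = 766.653 → ⌈·⌉ = 767
j=3: r + 2k = 1234.153 → ⌈·⌉ = 1235
j=4: r + 3k = 1701.653 → ⌈·⌉ = 1702
j=5: r + 4k = 2169.153 → ⌈·⌉ = 2170
j=6: r + 5k = 2636.653 → ⌈·⌉ = 2637
j=7: r + 6k = 3104.153 → ⌈·⌉ = 3105
j=8: r + 7k = 3571.653 → ⌈·⌉ = 3572
j=9: r + 8k = 4039.153 → ⌈·⌉ = 4040
j=10: r + 9k = 4506.653 → ⌈·⌉ = 4507
j=11: r + 10k = 4974.153 → ⌈·⌉ = 4975
j=12: r + 11k = 5441.653 → ⌈·⌉ = 5442
j=13: r + 12k = 5909.153 → ⌈·⌉ = 5910
j=14: r + 13k = 6376.653 → ⌈·⌉ = 6377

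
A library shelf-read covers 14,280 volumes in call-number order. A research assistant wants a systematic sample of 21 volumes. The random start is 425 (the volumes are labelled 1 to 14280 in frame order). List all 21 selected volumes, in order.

425, 1105, 1785, 2465, 3145, 3825, 4505, 5185, 5865, 6545, 7225, 7905, 8585, 9265, 9945, 10625, 11305, 11985, 12665, 13345, 14025

k = N/n = 14280/21 = 680
volume 1: 425
volume 2: 425 + 680 = 1105
volume 3: 1105 + 680 = 1785
volume 4: 1785 + 680 = 2465
volume 5: 2465 + 680 = 3145
volume 6: 3145 + 680 = 3825
volume 7: 3825 + 680 = 4505
volume 8: 4505 + 680 = 5185
volume 9: 5185 + 680 = 5865
volume 10: 5865 + 680 = 6545
volume 11: 6545 + 680 = 7225
volume 12: 7225 + 680 = 7905
volume 13: 7905 + 680 = 8585
volume 14: 8585 + 680 = 9265
volume 15: 9265 + 680 = 9945
volume 16: 9945 + 680 = 10625
volume 17: 10625 + 680 = 11305
volume 18: 11305 + 680 = 11985
volume 19: 11985 + 680 = 12665
volume 20: 12665 + 680 = 13345
volume 21: 13345 + 680 = 14025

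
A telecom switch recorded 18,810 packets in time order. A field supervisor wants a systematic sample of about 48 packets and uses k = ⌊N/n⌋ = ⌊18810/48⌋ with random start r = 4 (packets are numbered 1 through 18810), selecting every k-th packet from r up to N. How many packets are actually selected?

k = ⌊18810/48⌋ = 391
Achieved size = ⌊(18810 − 4)/391⌋ + 1 = ⌊18806/391⌋ + 1 = 48 + 1 = 49
(last selection: 4 + 48×391 = 18772 ≤ 18810; next would be 19163 > 18810)

49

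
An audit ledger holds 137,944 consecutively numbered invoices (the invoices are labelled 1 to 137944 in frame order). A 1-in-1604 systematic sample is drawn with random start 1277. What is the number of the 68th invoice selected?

108745

k = 1604
68th selection = r + (68−1)·k = 1277 + 67×1604 = 1277 + 107468 = 108745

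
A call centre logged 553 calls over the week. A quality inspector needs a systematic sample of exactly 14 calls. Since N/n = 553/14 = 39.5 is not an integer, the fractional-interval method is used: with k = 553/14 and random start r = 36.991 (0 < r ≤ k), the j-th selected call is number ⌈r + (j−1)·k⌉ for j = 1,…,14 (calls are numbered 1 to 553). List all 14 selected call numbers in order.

j=1: r + 0k = 36.991 → ⌈·⌉ = 37
j=2: r + 1k = 76.491 → ⌈·⌉ = 77
j=3: r + 2k = 115.991 → ⌈·⌉ = 116
j=4: r + 3k = 155.491 → ⌈·⌉ = 156
j=5: r + 4k = 194.991 → ⌈·⌉ = 195
j=6: r + 5k = 234.491 → ⌈·⌉ = 235
j=7: r + 6k = 273.991 → ⌈·⌉ = 274
j=8: r + 7k = 313.491 → ⌈·⌉ = 314
j=9: r + 8k = 352.991 → ⌈·⌉ = 353
j=10: r + 9k = 392.491 → ⌈·⌉ = 393
j=11: r + 10k = 431.991 → ⌈·⌉ = 432
j=12: r + 11k = 471.491 → ⌈·⌉ = 472
j=13: r + 12k = 510.991 → ⌈·⌉ = 511
j=14: r + 13k = 550.491 → ⌈·⌉ = 551

37, 77, 116, 156, 195, 235, 274, 314, 353, 393, 432, 472, 511, 551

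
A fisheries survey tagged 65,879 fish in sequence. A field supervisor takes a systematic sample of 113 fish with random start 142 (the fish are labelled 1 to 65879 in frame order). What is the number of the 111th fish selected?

64272

k = 65879/113 = 583
111th selection = r + (111−1)·k = 142 + 110×583 = 142 + 64130 = 64272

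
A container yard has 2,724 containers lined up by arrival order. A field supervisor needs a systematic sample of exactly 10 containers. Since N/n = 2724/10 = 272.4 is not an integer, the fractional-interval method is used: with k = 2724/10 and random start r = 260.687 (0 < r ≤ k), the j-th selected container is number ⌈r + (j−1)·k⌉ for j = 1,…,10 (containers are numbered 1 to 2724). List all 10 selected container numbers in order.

261, 534, 806, 1078, 1351, 1623, 1896, 2168, 2440, 2713

j=1: r + 0k = 260.687 → ⌈·⌉ = 261
j=2: r + 1k = 533.087 → ⌈·⌉ = 534
j=3: r + 2k = 805.487 → ⌈·⌉ = 806
j=4: r + 3k = 1077.887 → ⌈·⌉ = 1078
j=5: r + 4k = 1350.287 → ⌈·⌉ = 1351
j=6: r + 5k = 1622.687 → ⌈·⌉ = 1623
j=7: r + 6k = 1895.087 → ⌈·⌉ = 1896
j=8: r + 7k = 2167.487 → ⌈·⌉ = 2168
j=9: r + 8k = 2439.887 → ⌈·⌉ = 2440
j=10: r + 9k = 2712.287 → ⌈·⌉ = 2713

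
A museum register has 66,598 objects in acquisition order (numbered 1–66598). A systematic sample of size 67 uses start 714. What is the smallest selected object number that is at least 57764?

k = 66598/67 = 994
Steps past start: ⌈(57764 − 714)/994⌉ = ⌈57050/994⌉ = 58
Selected object: 714 + 58×994 = 58366

58366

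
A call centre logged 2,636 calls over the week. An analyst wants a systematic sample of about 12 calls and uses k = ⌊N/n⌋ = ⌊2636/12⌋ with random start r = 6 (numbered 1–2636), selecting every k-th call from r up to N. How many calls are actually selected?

13

k = ⌊2636/12⌋ = 219
Achieved size = ⌊(2636 − 6)/219⌋ + 1 = ⌊2630/219⌋ + 1 = 12 + 1 = 13
(last selection: 6 + 12×219 = 2634 ≤ 2636; next would be 2853 > 2636)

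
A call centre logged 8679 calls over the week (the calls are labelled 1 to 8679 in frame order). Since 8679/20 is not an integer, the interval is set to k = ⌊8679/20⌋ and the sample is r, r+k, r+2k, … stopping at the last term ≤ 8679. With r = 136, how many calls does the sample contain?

20

k = ⌊8679/20⌋ = 433
Achieved size = ⌊(8679 − 136)/433⌋ + 1 = ⌊8543/433⌋ + 1 = 19 + 1 = 20
(last selection: 136 + 19×433 = 8363 ≤ 8679; next would be 8796 > 8679)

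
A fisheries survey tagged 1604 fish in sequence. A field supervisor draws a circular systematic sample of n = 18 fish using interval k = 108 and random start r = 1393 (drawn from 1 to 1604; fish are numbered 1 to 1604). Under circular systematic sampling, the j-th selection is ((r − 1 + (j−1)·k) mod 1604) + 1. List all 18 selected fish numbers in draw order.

1393, 1501, 5, 113, 221, 329, 437, 545, 653, 761, 869, 977, 1085, 1193, 1301, 1409, 1517, 21

Selection 1: 1393
Selection 2: 1393 + 108 = 1501
Selection 3: 1501 + 108 = 1609 → 1609 − 1604 = 5
Selection 4: 5 + 108 = 113
Selection 5: 113 + 108 = 221
Selection 6: 221 + 108 = 329
Selection 7: 329 + 108 = 437
Selection 8: 437 + 108 = 545
Selection 9: 545 + 108 = 653
Selection 10: 653 + 108 = 761
Selection 11: 761 + 108 = 869
Selection 12: 869 + 108 = 977
Selection 13: 977 + 108 = 1085
Selection 14: 1085 + 108 = 1193
Selection 15: 1193 + 108 = 1301
Selection 16: 1301 + 108 = 1409
Selection 17: 1409 + 108 = 1517
Selection 18: 1517 + 108 = 1625 → 1625 − 1604 = 21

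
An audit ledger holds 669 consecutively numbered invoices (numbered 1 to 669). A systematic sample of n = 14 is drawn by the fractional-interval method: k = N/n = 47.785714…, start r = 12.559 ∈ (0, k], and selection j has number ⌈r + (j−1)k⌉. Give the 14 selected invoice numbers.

13, 61, 109, 156, 204, 252, 300, 348, 395, 443, 491, 539, 586, 634

j=1: r + 0k = 12.559 → ⌈·⌉ = 13
j=2: r + 1k = 60.344714… → ⌈·⌉ = 61
j=3: r + 2k = 108.130428… → ⌈·⌉ = 109
j=4: r + 3k = 155.916142… → ⌈·⌉ = 156
j=5: r + 4k = 203.701857… → ⌈·⌉ = 204
j=6: r + 5k = 251.487571… → ⌈·⌉ = 252
j=7: r + 6k = 299.273285… → ⌈·⌉ = 300
j=8: r + 7k = 347.059 → ⌈·⌉ = 348
j=9: r + 8k = 394.844714… → ⌈·⌉ = 395
j=10: r + 9k = 442.630428… → ⌈·⌉ = 443
j=11: r + 10k = 490.416142… → ⌈·⌉ = 491
j=12: r + 11k = 538.201857… → ⌈·⌉ = 539
j=13: r + 12k = 585.987571… → ⌈·⌉ = 586
j=14: r + 13k = 633.773285… → ⌈·⌉ = 634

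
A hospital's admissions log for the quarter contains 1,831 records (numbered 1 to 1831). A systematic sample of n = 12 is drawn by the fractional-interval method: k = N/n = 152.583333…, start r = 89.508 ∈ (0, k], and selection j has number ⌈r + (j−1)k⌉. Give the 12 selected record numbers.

j=1: r + 0k = 89.508 → ⌈·⌉ = 90
j=2: r + 1k = 242.091333… → ⌈·⌉ = 243
j=3: r + 2k = 394.674666… → ⌈·⌉ = 395
j=4: r + 3k = 547.258 → ⌈·⌉ = 548
j=5: r + 4k = 699.841333… → ⌈·⌉ = 700
j=6: r + 5k = 852.424666… → ⌈·⌉ = 853
j=7: r + 6k = 1005.008 → ⌈·⌉ = 1006
j=8: r + 7k = 1157.591333… → ⌈·⌉ = 1158
j=9: r + 8k = 1310.174666… → ⌈·⌉ = 1311
j=10: r + 9k = 1462.758 → ⌈·⌉ = 1463
j=11: r + 10k = 1615.341333… → ⌈·⌉ = 1616
j=12: r + 11k = 1767.924666… → ⌈·⌉ = 1768

90, 243, 395, 548, 700, 853, 1006, 1158, 1311, 1463, 1616, 1768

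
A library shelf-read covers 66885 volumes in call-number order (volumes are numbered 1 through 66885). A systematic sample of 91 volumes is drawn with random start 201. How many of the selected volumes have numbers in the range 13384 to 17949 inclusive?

k = 66885/91 = 735
First selection ≥ 13384: 201 + ⌈(13384−201)/735⌉·735 = 201 + 18×735 = 13431
Last selection ≤ 17949: 201 + ⌊(17949−201)/735⌋·735 = 201 + 24×735 = 17841
Count = 24 − 18 + 1 = 7

7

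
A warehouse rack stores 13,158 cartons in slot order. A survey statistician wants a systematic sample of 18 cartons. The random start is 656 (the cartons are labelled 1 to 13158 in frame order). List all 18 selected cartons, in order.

k = N/n = 13158/18 = 731
carton 1: 656
carton 2: 656 + 731 = 1387
carton 3: 1387 + 731 = 2118
carton 4: 2118 + 731 = 2849
carton 5: 2849 + 731 = 3580
carton 6: 3580 + 731 = 4311
carton 7: 4311 + 731 = 5042
carton 8: 5042 + 731 = 5773
carton 9: 5773 + 731 = 6504
carton 10: 6504 + 731 = 7235
carton 11: 7235 + 731 = 7966
carton 12: 7966 + 731 = 8697
carton 13: 8697 + 731 = 9428
carton 14: 9428 + 731 = 10159
carton 15: 10159 + 731 = 10890
carton 16: 10890 + 731 = 11621
carton 17: 11621 + 731 = 12352
carton 18: 12352 + 731 = 13083

656, 1387, 2118, 2849, 3580, 4311, 5042, 5773, 6504, 7235, 7966, 8697, 9428, 10159, 10890, 11621, 12352, 13083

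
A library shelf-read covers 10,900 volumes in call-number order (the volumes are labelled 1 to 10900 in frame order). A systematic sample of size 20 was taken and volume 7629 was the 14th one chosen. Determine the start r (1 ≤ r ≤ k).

544

k = 10900/20 = 545
r = 7629 − (14−1)×545 = 7629 − 7085 = 544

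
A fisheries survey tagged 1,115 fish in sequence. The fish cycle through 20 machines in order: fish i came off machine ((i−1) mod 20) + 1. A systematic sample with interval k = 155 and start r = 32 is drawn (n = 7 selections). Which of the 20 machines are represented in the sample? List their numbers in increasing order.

Consecutive selections differ by k = 155, so their machine numbers differ by 155 mod 20 = 15.
gcd(155, 20) = 5, so the sample visits 20/5 = 4 distinct residues mod 20.
Start 32 is machine 12; the machines hit are 2, 7, 12, 17.

2, 7, 12, 17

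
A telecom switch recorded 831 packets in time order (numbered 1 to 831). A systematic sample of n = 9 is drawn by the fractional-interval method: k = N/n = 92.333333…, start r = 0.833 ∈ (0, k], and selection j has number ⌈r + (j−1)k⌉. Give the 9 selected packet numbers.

j=1: r + 0k = 0.833 → ⌈·⌉ = 1
j=2: r + 1k = 93.166333… → ⌈·⌉ = 94
j=3: r + 2k = 185.499666… → ⌈·⌉ = 186
j=4: r + 3k = 277.833 → ⌈·⌉ = 278
j=5: r + 4k = 370.166333… → ⌈·⌉ = 371
j=6: r + 5k = 462.499666… → ⌈·⌉ = 463
j=7: r + 6k = 554.833 → ⌈·⌉ = 555
j=8: r + 7k = 647.166333… → ⌈·⌉ = 648
j=9: r + 8k = 739.499666… → ⌈·⌉ = 740

1, 94, 186, 278, 371, 463, 555, 648, 740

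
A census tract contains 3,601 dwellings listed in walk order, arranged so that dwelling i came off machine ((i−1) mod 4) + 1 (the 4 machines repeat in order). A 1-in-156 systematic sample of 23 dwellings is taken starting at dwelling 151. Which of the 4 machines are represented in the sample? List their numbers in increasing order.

Consecutive selections differ by k = 156, so their machine numbers differ by 156 mod 4 = 0.
gcd(156, 4) = 4, so the sample visits 4/4 = 1 distinct residues mod 4.
Start 151 is machine 3; the machines hit are 3.

3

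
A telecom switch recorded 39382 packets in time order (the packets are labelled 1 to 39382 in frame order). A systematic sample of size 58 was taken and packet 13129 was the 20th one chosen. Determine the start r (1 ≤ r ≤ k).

k = 39382/58 = 679
r = 13129 − (20−1)×679 = 13129 − 12901 = 228

228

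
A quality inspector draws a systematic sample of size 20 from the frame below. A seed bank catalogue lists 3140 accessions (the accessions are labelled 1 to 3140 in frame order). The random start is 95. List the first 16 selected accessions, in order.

95, 252, 409, 566, 723, 880, 1037, 1194, 1351, 1508, 1665, 1822, 1979, 2136, 2293, 2450

k = N/n = 3140/20 = 157
accession 1: 95
accession 2: 95 + 157 = 252
accession 3: 252 + 157 = 409
accession 4: 409 + 157 = 566
accession 5: 566 + 157 = 723
accession 6: 723 + 157 = 880
accession 7: 880 + 157 = 1037
accession 8: 1037 + 157 = 1194
accession 9: 1194 + 157 = 1351
accession 10: 1351 + 157 = 1508
accession 11: 1508 + 157 = 1665
accession 12: 1665 + 157 = 1822
accession 13: 1822 + 157 = 1979
accession 14: 1979 + 157 = 2136
accession 15: 2136 + 157 = 2293
accession 16: 2293 + 157 = 2450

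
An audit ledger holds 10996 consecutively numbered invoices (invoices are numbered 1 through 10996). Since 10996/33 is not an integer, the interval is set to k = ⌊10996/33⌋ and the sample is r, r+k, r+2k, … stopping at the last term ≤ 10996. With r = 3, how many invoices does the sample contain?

k = ⌊10996/33⌋ = 333
Achieved size = ⌊(10996 − 3)/333⌋ + 1 = ⌊10993/333⌋ + 1 = 33 + 1 = 34
(last selection: 3 + 33×333 = 10992 ≤ 10996; next would be 11325 > 10996)

34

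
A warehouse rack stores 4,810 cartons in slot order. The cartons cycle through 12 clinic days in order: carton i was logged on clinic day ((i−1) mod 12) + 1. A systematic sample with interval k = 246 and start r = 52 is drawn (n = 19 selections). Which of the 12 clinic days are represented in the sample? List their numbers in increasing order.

4, 10

Consecutive selections differ by k = 246, so their clinic day numbers differ by 246 mod 12 = 6.
gcd(246, 12) = 6, so the sample visits 12/6 = 2 distinct residues mod 12.
Start 52 is clinic day 4; the clinic days hit are 4, 10.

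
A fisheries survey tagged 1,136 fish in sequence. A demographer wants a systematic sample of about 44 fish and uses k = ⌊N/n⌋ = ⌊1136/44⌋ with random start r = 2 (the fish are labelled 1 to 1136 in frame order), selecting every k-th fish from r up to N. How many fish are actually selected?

k = ⌊1136/44⌋ = 25
Achieved size = ⌊(1136 − 2)/25⌋ + 1 = ⌊1134/25⌋ + 1 = 45 + 1 = 46
(last selection: 2 + 45×25 = 1127 ≤ 1136; next would be 1152 > 1136)

46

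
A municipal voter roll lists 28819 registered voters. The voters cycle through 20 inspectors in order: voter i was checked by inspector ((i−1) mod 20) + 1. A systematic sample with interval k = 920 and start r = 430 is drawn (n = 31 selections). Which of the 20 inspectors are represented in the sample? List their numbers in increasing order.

Consecutive selections differ by k = 920, so their inspector numbers differ by 920 mod 20 = 0.
gcd(920, 20) = 20, so the sample visits 20/20 = 1 distinct residues mod 20.
Start 430 is inspector 10; the inspectors hit are 10.

10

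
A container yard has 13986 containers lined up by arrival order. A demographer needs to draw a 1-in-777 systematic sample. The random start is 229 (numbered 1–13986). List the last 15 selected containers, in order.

2560, 3337, 4114, 4891, 5668, 6445, 7222, 7999, 8776, 9553, 10330, 11107, 11884, 12661, 13438

4th selection = 229 + 3×777 = 2560
5th: 2560 + 777 = 3337
6th: 3337 + 777 = 4114
7th: 4114 + 777 = 4891
8th: 4891 + 777 = 5668
9th: 5668 + 777 = 6445
10th: 6445 + 777 = 7222
11th: 7222 + 777 = 7999
12th: 7999 + 777 = 8776
13th: 8776 + 777 = 9553
14th: 9553 + 777 = 10330
15th: 10330 + 777 = 11107
16th: 11107 + 777 = 11884
17th: 11884 + 777 = 12661
18th: 12661 + 777 = 13438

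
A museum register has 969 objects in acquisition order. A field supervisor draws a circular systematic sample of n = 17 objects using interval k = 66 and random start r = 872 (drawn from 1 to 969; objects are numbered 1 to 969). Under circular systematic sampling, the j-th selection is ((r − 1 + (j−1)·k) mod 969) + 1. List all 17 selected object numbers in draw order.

Selection 1: 872
Selection 2: 872 + 66 = 938
Selection 3: 938 + 66 = 1004 → 1004 − 969 = 35
Selection 4: 35 + 66 = 101
Selection 5: 101 + 66 = 167
Selection 6: 167 + 66 = 233
Selection 7: 233 + 66 = 299
Selection 8: 299 + 66 = 365
Selection 9: 365 + 66 = 431
Selection 10: 431 + 66 = 497
Selection 11: 497 + 66 = 563
Selection 12: 563 + 66 = 629
Selection 13: 629 + 66 = 695
Selection 14: 695 + 66 = 761
Selection 15: 761 + 66 = 827
Selection 16: 827 + 66 = 893
Selection 17: 893 + 66 = 959

872, 938, 35, 101, 167, 233, 299, 365, 431, 497, 563, 629, 695, 761, 827, 893, 959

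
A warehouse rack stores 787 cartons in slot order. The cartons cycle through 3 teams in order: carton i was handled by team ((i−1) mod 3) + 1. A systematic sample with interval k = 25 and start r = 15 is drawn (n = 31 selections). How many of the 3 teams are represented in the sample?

3

Consecutive selections differ by k = 25, so their team numbers differ by 25 mod 3 = 1.
gcd(25, 3) = 1, so the sample visits 3/1 = 3 distinct residues mod 3.
Start 15 is team 3; the teams hit are 1, 2, 3.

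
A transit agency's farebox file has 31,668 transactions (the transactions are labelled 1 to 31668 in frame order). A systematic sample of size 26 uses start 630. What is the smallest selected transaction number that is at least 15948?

k = 31668/26 = 1218
Steps past start: ⌈(15948 − 630)/1218⌉ = ⌈15318/1218⌉ = 13
Selected transaction: 630 + 13×1218 = 16464

16464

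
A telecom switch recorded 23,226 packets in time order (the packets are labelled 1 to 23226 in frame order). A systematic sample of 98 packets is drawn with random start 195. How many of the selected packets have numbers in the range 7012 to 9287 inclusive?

k = 23226/98 = 237
First selection ≥ 7012: 195 + ⌈(7012−195)/237⌉·237 = 195 + 29×237 = 7068
Last selection ≤ 9287: 195 + ⌊(9287−195)/237⌋·237 = 195 + 38×237 = 9201
Count = 38 − 29 + 1 = 10

10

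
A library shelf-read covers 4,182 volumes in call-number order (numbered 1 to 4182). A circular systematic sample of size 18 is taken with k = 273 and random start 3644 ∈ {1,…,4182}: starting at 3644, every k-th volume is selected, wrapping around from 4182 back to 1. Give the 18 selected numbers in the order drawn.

3644, 3917, 8, 281, 554, 827, 1100, 1373, 1646, 1919, 2192, 2465, 2738, 3011, 3284, 3557, 3830, 4103

Selection 1: 3644
Selection 2: 3644 + 273 = 3917
Selection 3: 3917 + 273 = 4190 → 4190 − 4182 = 8
Selection 4: 8 + 273 = 281
Selection 5: 281 + 273 = 554
Selection 6: 554 + 273 = 827
Selection 7: 827 + 273 = 1100
Selection 8: 1100 + 273 = 1373
Selection 9: 1373 + 273 = 1646
Selection 10: 1646 + 273 = 1919
Selection 11: 1919 + 273 = 2192
Selection 12: 2192 + 273 = 2465
Selection 13: 2465 + 273 = 2738
Selection 14: 2738 + 273 = 3011
Selection 15: 3011 + 273 = 3284
Selection 16: 3284 + 273 = 3557
Selection 17: 3557 + 273 = 3830
Selection 18: 3830 + 273 = 4103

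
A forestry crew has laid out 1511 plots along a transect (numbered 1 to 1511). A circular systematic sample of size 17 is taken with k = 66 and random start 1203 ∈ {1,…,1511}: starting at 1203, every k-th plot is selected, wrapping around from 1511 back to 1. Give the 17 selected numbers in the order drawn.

1203, 1269, 1335, 1401, 1467, 22, 88, 154, 220, 286, 352, 418, 484, 550, 616, 682, 748

Selection 1: 1203
Selection 2: 1203 + 66 = 1269
Selection 3: 1269 + 66 = 1335
Selection 4: 1335 + 66 = 1401
Selection 5: 1401 + 66 = 1467
Selection 6: 1467 + 66 = 1533 → 1533 − 1511 = 22
Selection 7: 22 + 66 = 88
Selection 8: 88 + 66 = 154
Selection 9: 154 + 66 = 220
Selection 10: 220 + 66 = 286
Selection 11: 286 + 66 = 352
Selection 12: 352 + 66 = 418
Selection 13: 418 + 66 = 484
Selection 14: 484 + 66 = 550
Selection 15: 550 + 66 = 616
Selection 16: 616 + 66 = 682
Selection 17: 682 + 66 = 748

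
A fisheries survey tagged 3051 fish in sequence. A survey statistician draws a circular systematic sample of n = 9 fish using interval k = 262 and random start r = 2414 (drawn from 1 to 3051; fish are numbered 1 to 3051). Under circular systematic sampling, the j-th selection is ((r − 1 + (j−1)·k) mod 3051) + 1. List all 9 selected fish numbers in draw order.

2414, 2676, 2938, 149, 411, 673, 935, 1197, 1459

Selection 1: 2414
Selection 2: 2414 + 262 = 2676
Selection 3: 2676 + 262 = 2938
Selection 4: 2938 + 262 = 3200 → 3200 − 3051 = 149
Selection 5: 149 + 262 = 411
Selection 6: 411 + 262 = 673
Selection 7: 673 + 262 = 935
Selection 8: 935 + 262 = 1197
Selection 9: 1197 + 262 = 1459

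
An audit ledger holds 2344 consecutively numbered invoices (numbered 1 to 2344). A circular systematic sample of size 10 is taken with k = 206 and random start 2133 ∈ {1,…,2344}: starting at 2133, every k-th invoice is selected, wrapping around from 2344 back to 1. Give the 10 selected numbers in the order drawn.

2133, 2339, 201, 407, 613, 819, 1025, 1231, 1437, 1643

Selection 1: 2133
Selection 2: 2133 + 206 = 2339
Selection 3: 2339 + 206 = 2545 → 2545 − 2344 = 201
Selection 4: 201 + 206 = 407
Selection 5: 407 + 206 = 613
Selection 6: 613 + 206 = 819
Selection 7: 819 + 206 = 1025
Selection 8: 1025 + 206 = 1231
Selection 9: 1231 + 206 = 1437
Selection 10: 1437 + 206 = 1643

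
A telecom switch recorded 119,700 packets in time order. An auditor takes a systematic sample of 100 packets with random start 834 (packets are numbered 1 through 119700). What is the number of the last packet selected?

119337

k = 119700/100 = 1197
100th selection = r + (100−1)·k = 834 + 99×1197 = 834 + 118503 = 119337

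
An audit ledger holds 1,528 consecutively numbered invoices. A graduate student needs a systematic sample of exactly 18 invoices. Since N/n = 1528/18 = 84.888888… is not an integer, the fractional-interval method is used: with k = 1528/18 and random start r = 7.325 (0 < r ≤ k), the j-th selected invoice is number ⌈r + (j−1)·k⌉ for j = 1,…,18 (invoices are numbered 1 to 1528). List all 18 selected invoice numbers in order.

8, 93, 178, 262, 347, 432, 517, 602, 687, 772, 857, 942, 1026, 1111, 1196, 1281, 1366, 1451

j=1: r + 0k = 7.325 → ⌈·⌉ = 8
j=2: r + 1k = 92.213888… → ⌈·⌉ = 93
j=3: r + 2k = 177.102777… → ⌈·⌉ = 178
j=4: r + 3k = 261.991666… → ⌈·⌉ = 262
j=5: r + 4k = 346.880555… → ⌈·⌉ = 347
j=6: r + 5k = 431.769444… → ⌈·⌉ = 432
j=7: r + 6k = 516.658333… → ⌈·⌉ = 517
j=8: r + 7k = 601.547222… → ⌈·⌉ = 602
j=9: r + 8k = 686.436111… → ⌈·⌉ = 687
j=10: r + 9k = 771.325 → ⌈·⌉ = 772
j=11: r + 10k = 856.213888… → ⌈·⌉ = 857
j=12: r + 11k = 941.102777… → ⌈·⌉ = 942
j=13: r + 12k = 1025.991666… → ⌈·⌉ = 1026
j=14: r + 13k = 1110.880555… → ⌈·⌉ = 1111
j=15: r + 14k = 1195.769444… → ⌈·⌉ = 1196
j=16: r + 15k = 1280.658333… → ⌈·⌉ = 1281
j=17: r + 16k = 1365.547222… → ⌈·⌉ = 1366
j=18: r + 17k = 1450.436111… → ⌈·⌉ = 1451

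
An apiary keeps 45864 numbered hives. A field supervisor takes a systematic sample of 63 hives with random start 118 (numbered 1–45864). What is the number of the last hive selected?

k = 45864/63 = 728
63rd selection = r + (63−1)·k = 118 + 62×728 = 118 + 45136 = 45254

45254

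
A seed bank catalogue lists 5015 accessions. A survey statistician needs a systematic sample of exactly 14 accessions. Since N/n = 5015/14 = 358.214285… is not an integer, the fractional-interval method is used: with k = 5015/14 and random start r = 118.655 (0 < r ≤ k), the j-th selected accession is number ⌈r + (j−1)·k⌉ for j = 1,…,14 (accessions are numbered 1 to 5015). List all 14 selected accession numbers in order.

j=1: r + 0k = 118.655 → ⌈·⌉ = 119
j=2: r + 1k = 476.869285… → ⌈·⌉ = 477
j=3: r + 2k = 835.083571… → ⌈·⌉ = 836
j=4: r + 3k = 1193.297857… → ⌈·⌉ = 1194
j=5: r + 4k = 1551.512142… → ⌈·⌉ = 1552
j=6: r + 5k = 1909.726428… → ⌈·⌉ = 1910
j=7: r + 6k = 2267.940714… → ⌈·⌉ = 2268
j=8: r + 7k = 2626.155 → ⌈·⌉ = 2627
j=9: r + 8k = 2984.369285… → ⌈·⌉ = 2985
j=10: r + 9k = 3342.583571… → ⌈·⌉ = 3343
j=11: r + 10k = 3700.797857… → ⌈·⌉ = 3701
j=12: r + 11k = 4059.012142… → ⌈·⌉ = 4060
j=13: r + 12k = 4417.226428… → ⌈·⌉ = 4418
j=14: r + 13k = 4775.440714… → ⌈·⌉ = 4776

119, 477, 836, 1194, 1552, 1910, 2268, 2627, 2985, 3343, 3701, 4060, 4418, 4776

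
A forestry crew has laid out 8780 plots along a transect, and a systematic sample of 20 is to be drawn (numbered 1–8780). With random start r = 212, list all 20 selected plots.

k = N/n = 8780/20 = 439
plot 1: 212
plot 2: 212 + 439 = 651
plot 3: 651 + 439 = 1090
plot 4: 1090 + 439 = 1529
plot 5: 1529 + 439 = 1968
plot 6: 1968 + 439 = 2407
plot 7: 2407 + 439 = 2846
plot 8: 2846 + 439 = 3285
plot 9: 3285 + 439 = 3724
plot 10: 3724 + 439 = 4163
plot 11: 4163 + 439 = 4602
plot 12: 4602 + 439 = 5041
plot 13: 5041 + 439 = 5480
plot 14: 5480 + 439 = 5919
plot 15: 5919 + 439 = 6358
plot 16: 6358 + 439 = 6797
plot 17: 6797 + 439 = 7236
plot 18: 7236 + 439 = 7675
plot 19: 7675 + 439 = 8114
plot 20: 8114 + 439 = 8553

212, 651, 1090, 1529, 1968, 2407, 2846, 3285, 3724, 4163, 4602, 5041, 5480, 5919, 6358, 6797, 7236, 7675, 8114, 8553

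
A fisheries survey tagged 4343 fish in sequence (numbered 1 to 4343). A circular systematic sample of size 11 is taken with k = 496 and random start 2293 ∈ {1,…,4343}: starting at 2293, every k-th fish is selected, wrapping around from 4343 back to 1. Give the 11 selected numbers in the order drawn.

2293, 2789, 3285, 3781, 4277, 430, 926, 1422, 1918, 2414, 2910

Selection 1: 2293
Selection 2: 2293 + 496 = 2789
Selection 3: 2789 + 496 = 3285
Selection 4: 3285 + 496 = 3781
Selection 5: 3781 + 496 = 4277
Selection 6: 4277 + 496 = 4773 → 4773 − 4343 = 430
Selection 7: 430 + 496 = 926
Selection 8: 926 + 496 = 1422
Selection 9: 1422 + 496 = 1918
Selection 10: 1918 + 496 = 2414
Selection 11: 2414 + 496 = 2910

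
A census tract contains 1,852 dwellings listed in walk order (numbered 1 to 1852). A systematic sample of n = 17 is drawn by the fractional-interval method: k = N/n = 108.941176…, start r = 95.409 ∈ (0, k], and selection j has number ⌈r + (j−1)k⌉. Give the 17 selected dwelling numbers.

96, 205, 314, 423, 532, 641, 750, 858, 967, 1076, 1185, 1294, 1403, 1512, 1621, 1730, 1839

j=1: r + 0k = 95.409 → ⌈·⌉ = 96
j=2: r + 1k = 204.350176… → ⌈·⌉ = 205
j=3: r + 2k = 313.291352… → ⌈·⌉ = 314
j=4: r + 3k = 422.232529… → ⌈·⌉ = 423
j=5: r + 4k = 531.173705… → ⌈·⌉ = 532
j=6: r + 5k = 640.114882… → ⌈·⌉ = 641
j=7: r + 6k = 749.056058… → ⌈·⌉ = 750
j=8: r + 7k = 857.997235… → ⌈·⌉ = 858
j=9: r + 8k = 966.938411… → ⌈·⌉ = 967
j=10: r + 9k = 1075.879588… → ⌈·⌉ = 1076
j=11: r + 10k = 1184.820764… → ⌈·⌉ = 1185
j=12: r + 11k = 1293.761941… → ⌈·⌉ = 1294
j=13: r + 12k = 1402.703117… → ⌈·⌉ = 1403
j=14: r + 13k = 1511.644294… → ⌈·⌉ = 1512
j=15: r + 14k = 1620.585470… → ⌈·⌉ = 1621
j=16: r + 15k = 1729.526647… → ⌈·⌉ = 1730
j=17: r + 16k = 1838.467823… → ⌈·⌉ = 1839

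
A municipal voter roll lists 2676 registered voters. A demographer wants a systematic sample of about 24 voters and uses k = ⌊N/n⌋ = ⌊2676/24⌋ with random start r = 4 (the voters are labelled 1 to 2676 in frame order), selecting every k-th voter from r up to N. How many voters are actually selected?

25

k = ⌊2676/24⌋ = 111
Achieved size = ⌊(2676 − 4)/111⌋ + 1 = ⌊2672/111⌋ + 1 = 24 + 1 = 25
(last selection: 4 + 24×111 = 2668 ≤ 2676; next would be 2779 > 2676)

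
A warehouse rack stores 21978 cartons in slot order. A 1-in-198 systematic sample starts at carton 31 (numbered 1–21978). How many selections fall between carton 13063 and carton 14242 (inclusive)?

k = 198
First selection ≥ 13063: 31 + ⌈(13063−31)/198⌉·198 = 31 + 66×198 = 13099
Last selection ≤ 14242: 31 + ⌊(14242−31)/198⌋·198 = 31 + 71×198 = 14089
Count = 71 − 66 + 1 = 6

6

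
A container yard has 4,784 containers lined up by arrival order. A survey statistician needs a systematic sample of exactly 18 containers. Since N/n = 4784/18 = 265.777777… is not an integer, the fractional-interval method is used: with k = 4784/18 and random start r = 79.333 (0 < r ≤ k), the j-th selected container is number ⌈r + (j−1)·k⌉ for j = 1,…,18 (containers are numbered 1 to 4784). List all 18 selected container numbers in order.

j=1: r + 0k = 79.333 → ⌈·⌉ = 80
j=2: r + 1k = 345.110777… → ⌈·⌉ = 346
j=3: r + 2k = 610.888555… → ⌈·⌉ = 611
j=4: r + 3k = 876.666333… → ⌈·⌉ = 877
j=5: r + 4k = 1142.444111… → ⌈·⌉ = 1143
j=6: r + 5k = 1408.221888… → ⌈·⌉ = 1409
j=7: r + 6k = 1673.999666… → ⌈·⌉ = 1674
j=8: r + 7k = 1939.777444… → ⌈·⌉ = 1940
j=9: r + 8k = 2205.555222… → ⌈·⌉ = 2206
j=10: r + 9k = 2471.333 → ⌈·⌉ = 2472
j=11: r + 10k = 2737.110777… → ⌈·⌉ = 2738
j=12: r + 11k = 3002.888555… → ⌈·⌉ = 3003
j=13: r + 12k = 3268.666333… → ⌈·⌉ = 3269
j=14: r + 13k = 3534.444111… → ⌈·⌉ = 3535
j=15: r + 14k = 3800.221888… → ⌈·⌉ = 3801
j=16: r + 15k = 4065.999666… → ⌈·⌉ = 4066
j=17: r + 16k = 4331.777444… → ⌈·⌉ = 4332
j=18: r + 17k = 4597.555222… → ⌈·⌉ = 4598

80, 346, 611, 877, 1143, 1409, 1674, 1940, 2206, 2472, 2738, 3003, 3269, 3535, 3801, 4066, 4332, 4598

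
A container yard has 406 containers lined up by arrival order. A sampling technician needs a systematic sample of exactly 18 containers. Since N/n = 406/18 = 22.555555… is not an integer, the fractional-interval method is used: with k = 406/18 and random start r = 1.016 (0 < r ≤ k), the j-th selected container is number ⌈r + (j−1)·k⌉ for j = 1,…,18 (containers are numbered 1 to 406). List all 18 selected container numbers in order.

2, 24, 47, 69, 92, 114, 137, 159, 182, 205, 227, 250, 272, 295, 317, 340, 362, 385

j=1: r + 0k = 1.016 → ⌈·⌉ = 2
j=2: r + 1k = 23.571555… → ⌈·⌉ = 24
j=3: r + 2k = 46.127111… → ⌈·⌉ = 47
j=4: r + 3k = 68.682666… → ⌈·⌉ = 69
j=5: r + 4k = 91.238222… → ⌈·⌉ = 92
j=6: r + 5k = 113.793777… → ⌈·⌉ = 114
j=7: r + 6k = 136.349333… → ⌈·⌉ = 137
j=8: r + 7k = 158.904888… → ⌈·⌉ = 159
j=9: r + 8k = 181.460444… → ⌈·⌉ = 182
j=10: r + 9k = 204.016 → ⌈·⌉ = 205
j=11: r + 10k = 226.571555… → ⌈·⌉ = 227
j=12: r + 11k = 249.127111… → ⌈·⌉ = 250
j=13: r + 12k = 271.682666… → ⌈·⌉ = 272
j=14: r + 13k = 294.238222… → ⌈·⌉ = 295
j=15: r + 14k = 316.793777… → ⌈·⌉ = 317
j=16: r + 15k = 339.349333… → ⌈·⌉ = 340
j=17: r + 16k = 361.904888… → ⌈·⌉ = 362
j=18: r + 17k = 384.460444… → ⌈·⌉ = 385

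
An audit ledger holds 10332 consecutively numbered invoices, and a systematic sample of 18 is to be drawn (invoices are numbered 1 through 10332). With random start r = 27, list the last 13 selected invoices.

2897, 3471, 4045, 4619, 5193, 5767, 6341, 6915, 7489, 8063, 8637, 9211, 9785

k = N/n = 10332/18 = 574
6th selection = 27 + 5×574 = 2897
7th: 2897 + 574 = 3471
8th: 3471 + 574 = 4045
9th: 4045 + 574 = 4619
10th: 4619 + 574 = 5193
11th: 5193 + 574 = 5767
12th: 5767 + 574 = 6341
13th: 6341 + 574 = 6915
14th: 6915 + 574 = 7489
15th: 7489 + 574 = 8063
16th: 8063 + 574 = 8637
17th: 8637 + 574 = 9211
18th: 9211 + 574 = 9785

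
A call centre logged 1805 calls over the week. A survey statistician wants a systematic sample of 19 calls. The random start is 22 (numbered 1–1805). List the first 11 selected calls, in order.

k = N/n = 1805/19 = 95
call 1: 22
call 2: 22 + 95 = 117
call 3: 117 + 95 = 212
call 4: 212 + 95 = 307
call 5: 307 + 95 = 402
call 6: 402 + 95 = 497
call 7: 497 + 95 = 592
call 8: 592 + 95 = 687
call 9: 687 + 95 = 782
call 10: 782 + 95 = 877
call 11: 877 + 95 = 972

22, 117, 212, 307, 402, 497, 592, 687, 782, 877, 972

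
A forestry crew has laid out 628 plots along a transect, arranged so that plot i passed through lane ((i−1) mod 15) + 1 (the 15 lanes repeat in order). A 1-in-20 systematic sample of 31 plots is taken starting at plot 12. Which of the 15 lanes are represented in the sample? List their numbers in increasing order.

Consecutive selections differ by k = 20, so their lane numbers differ by 20 mod 15 = 5.
gcd(20, 15) = 5, so the sample visits 15/5 = 3 distinct residues mod 15.
Start 12 is lane 12; the lanes hit are 2, 7, 12.

2, 7, 12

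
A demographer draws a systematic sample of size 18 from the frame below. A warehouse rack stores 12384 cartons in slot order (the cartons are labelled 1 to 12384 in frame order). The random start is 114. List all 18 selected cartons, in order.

114, 802, 1490, 2178, 2866, 3554, 4242, 4930, 5618, 6306, 6994, 7682, 8370, 9058, 9746, 10434, 11122, 11810

k = N/n = 12384/18 = 688
carton 1: 114
carton 2: 114 + 688 = 802
carton 3: 802 + 688 = 1490
carton 4: 1490 + 688 = 2178
carton 5: 2178 + 688 = 2866
carton 6: 2866 + 688 = 3554
carton 7: 3554 + 688 = 4242
carton 8: 4242 + 688 = 4930
carton 9: 4930 + 688 = 5618
carton 10: 5618 + 688 = 6306
carton 11: 6306 + 688 = 6994
carton 12: 6994 + 688 = 7682
carton 13: 7682 + 688 = 8370
carton 14: 8370 + 688 = 9058
carton 15: 9058 + 688 = 9746
carton 16: 9746 + 688 = 10434
carton 17: 10434 + 688 = 11122
carton 18: 11122 + 688 = 11810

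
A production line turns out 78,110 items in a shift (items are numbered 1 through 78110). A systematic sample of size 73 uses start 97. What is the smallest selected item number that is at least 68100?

68577

k = 78110/73 = 1070
Steps past start: ⌈(68100 − 97)/1070⌉ = ⌈68003/1070⌉ = 64
Selected item: 97 + 64×1070 = 68577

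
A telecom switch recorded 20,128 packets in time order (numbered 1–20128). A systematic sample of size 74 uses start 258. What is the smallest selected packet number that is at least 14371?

14402

k = 20128/74 = 272
Steps past start: ⌈(14371 − 258)/272⌉ = ⌈14113/272⌉ = 52
Selected packet: 258 + 52×272 = 14402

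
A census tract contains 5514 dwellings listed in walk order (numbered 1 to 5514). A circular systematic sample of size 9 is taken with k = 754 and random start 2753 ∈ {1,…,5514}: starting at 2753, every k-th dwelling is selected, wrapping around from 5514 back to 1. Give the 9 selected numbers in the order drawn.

2753, 3507, 4261, 5015, 255, 1009, 1763, 2517, 3271

Selection 1: 2753
Selection 2: 2753 + 754 = 3507
Selection 3: 3507 + 754 = 4261
Selection 4: 4261 + 754 = 5015
Selection 5: 5015 + 754 = 5769 → 5769 − 5514 = 255
Selection 6: 255 + 754 = 1009
Selection 7: 1009 + 754 = 1763
Selection 8: 1763 + 754 = 2517
Selection 9: 2517 + 754 = 3271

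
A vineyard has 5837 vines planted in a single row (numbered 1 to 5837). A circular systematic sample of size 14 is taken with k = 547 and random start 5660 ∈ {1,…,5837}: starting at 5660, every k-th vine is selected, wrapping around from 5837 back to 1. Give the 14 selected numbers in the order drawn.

Selection 1: 5660
Selection 2: 5660 + 547 = 6207 → 6207 − 5837 = 370
Selection 3: 370 + 547 = 917
Selection 4: 917 + 547 = 1464
Selection 5: 1464 + 547 = 2011
Selection 6: 2011 + 547 = 2558
Selection 7: 2558 + 547 = 3105
Selection 8: 3105 + 547 = 3652
Selection 9: 3652 + 547 = 4199
Selection 10: 4199 + 547 = 4746
Selection 11: 4746 + 547 = 5293
Selection 12: 5293 + 547 = 5840 → 5840 − 5837 = 3
Selection 13: 3 + 547 = 550
Selection 14: 550 + 547 = 1097

5660, 370, 917, 1464, 2011, 2558, 3105, 3652, 4199, 4746, 5293, 3, 550, 1097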